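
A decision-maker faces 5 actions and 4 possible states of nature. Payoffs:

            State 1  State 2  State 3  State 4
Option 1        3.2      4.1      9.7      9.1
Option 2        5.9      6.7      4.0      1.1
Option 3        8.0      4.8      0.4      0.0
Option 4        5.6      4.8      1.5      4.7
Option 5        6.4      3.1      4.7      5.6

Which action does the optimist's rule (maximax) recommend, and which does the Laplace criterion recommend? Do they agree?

maximax → Option 1; laplace → Option 1 (agree)

Row maxima: Option 1=9.7, Option 2=6.7, Option 3=8.0, Option 4=5.6, Option 5=6.4
Best best-case = 9.7 → Option 1.
Row averages: Option 1=6.525, Option 2=4.425, Option 3=3.3, Option 4=4.15, Option 5=4.95
Highest average = 6.525 → Option 1.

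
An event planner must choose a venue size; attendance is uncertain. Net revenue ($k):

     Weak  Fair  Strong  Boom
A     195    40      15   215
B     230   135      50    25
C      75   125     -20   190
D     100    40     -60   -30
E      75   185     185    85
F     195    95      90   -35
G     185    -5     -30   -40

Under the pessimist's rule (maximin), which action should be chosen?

Row minima: A=15, B=25, C=-20, D=-60, E=75, F=-35, G=-40
Best worst-case = 75 → E.

E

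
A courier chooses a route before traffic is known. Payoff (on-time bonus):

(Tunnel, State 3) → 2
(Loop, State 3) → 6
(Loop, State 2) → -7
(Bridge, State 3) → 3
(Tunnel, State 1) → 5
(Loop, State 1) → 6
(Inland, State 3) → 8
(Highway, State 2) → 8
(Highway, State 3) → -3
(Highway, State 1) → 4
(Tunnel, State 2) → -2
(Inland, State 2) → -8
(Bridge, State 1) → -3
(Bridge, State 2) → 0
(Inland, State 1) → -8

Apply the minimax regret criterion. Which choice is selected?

Column bests: State 1=6, State 2=8, State 3=8.
Bridge regrets: 9, 8, 5 → max 9
Tunnel regrets: 1, 10, 6 → max 10
Inland regrets: 14, 16, 0 → max 16
Highway regrets: 2, 0, 11 → max 11
Loop regrets: 0, 15, 2 → max 15
Smallest max regret = 9 → Bridge.

Bridge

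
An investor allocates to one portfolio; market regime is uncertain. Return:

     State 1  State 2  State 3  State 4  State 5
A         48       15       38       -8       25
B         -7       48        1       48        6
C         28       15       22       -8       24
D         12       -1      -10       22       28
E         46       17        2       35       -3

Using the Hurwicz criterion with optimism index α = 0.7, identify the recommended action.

B

A: 0.7·48 + 0.3·(-8) = 31.2
B: 0.7·48 + 0.3·(-7) = 31.5
C: 0.7·28 + 0.3·(-8) = 17.2
D: 0.7·28 + 0.3·(-10) = 16.6
E: 0.7·46 + 0.3·(-3) = 31.3
Highest Hurwicz score = 31.5 → B.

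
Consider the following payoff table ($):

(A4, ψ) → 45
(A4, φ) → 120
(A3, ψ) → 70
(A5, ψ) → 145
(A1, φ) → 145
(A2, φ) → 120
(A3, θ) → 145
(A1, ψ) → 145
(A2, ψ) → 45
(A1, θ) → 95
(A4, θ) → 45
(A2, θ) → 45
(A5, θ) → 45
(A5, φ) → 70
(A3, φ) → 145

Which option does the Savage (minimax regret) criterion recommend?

A1

Column bests: θ=145, φ=145, ψ=145.
A1 regrets: 50, 0, 0 → max 50
A2 regrets: 100, 25, 100 → max 100
A3 regrets: 0, 0, 75 → max 75
A4 regrets: 100, 25, 100 → max 100
A5 regrets: 100, 75, 0 → max 100
Smallest max regret = 50 → A1.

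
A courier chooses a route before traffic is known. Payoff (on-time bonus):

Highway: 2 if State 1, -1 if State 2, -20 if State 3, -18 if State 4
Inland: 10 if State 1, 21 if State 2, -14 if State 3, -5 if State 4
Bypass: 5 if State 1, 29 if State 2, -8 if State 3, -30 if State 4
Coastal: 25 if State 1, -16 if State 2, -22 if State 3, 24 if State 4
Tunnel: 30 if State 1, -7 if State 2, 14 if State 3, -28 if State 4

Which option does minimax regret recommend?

Column bests: State 1=30, State 2=29, State 3=14, State 4=24.
Highway regrets: 28, 30, 34, 42 → max 42
Inland regrets: 20, 8, 28, 29 → max 29
Bypass regrets: 25, 0, 22, 54 → max 54
Coastal regrets: 5, 45, 36, 0 → max 45
Tunnel regrets: 0, 36, 0, 52 → max 52
Smallest max regret = 29 → Inland.

Inland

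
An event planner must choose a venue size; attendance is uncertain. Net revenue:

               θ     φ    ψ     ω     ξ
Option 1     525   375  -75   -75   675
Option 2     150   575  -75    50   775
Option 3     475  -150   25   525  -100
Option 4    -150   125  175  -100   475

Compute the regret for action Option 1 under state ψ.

Best payoff under ψ is 175.
Regret = 175 − (-75) = 250.

250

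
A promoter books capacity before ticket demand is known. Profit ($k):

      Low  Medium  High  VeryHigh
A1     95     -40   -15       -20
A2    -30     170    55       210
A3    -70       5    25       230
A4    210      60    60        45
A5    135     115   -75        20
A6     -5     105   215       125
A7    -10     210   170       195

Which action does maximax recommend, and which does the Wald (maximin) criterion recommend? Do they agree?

Row maxima: A1=95, A2=210, A3=230, A4=210, A5=135, A6=215, A7=210
Best best-case = 230 → A3.
Row minima: A1=-40, A2=-30, A3=-70, A4=45, A5=-75, A6=-5, A7=-10
Best worst-case = 45 → A4.

maximax → A3; maximin → A4 (disagree)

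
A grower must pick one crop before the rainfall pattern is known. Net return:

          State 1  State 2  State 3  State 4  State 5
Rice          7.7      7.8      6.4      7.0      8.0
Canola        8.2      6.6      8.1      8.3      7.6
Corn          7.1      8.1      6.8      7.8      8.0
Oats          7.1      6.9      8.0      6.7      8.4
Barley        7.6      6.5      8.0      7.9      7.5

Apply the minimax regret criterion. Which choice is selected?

Corn

Column bests: State 1=8.2, State 2=8.1, State 3=8.1, State 4=8.3, State 5=8.4.
Rice regrets: 0.5, 0.3, 1.7, 1.3, 0.4 → max 1.7
Canola regrets: 0.0, 1.5, 0.0, 0.0, 0.8 → max 1.5
Corn regrets: 1.1, 0.0, 1.3, 0.5, 0.4 → max 1.3
Oats regrets: 1.1, 1.2, 0.1, 1.6, 0.0 → max 1.6
Barley regrets: 0.6, 1.6, 0.1, 0.4, 0.9 → max 1.6
Smallest max regret = 1.3 → Corn.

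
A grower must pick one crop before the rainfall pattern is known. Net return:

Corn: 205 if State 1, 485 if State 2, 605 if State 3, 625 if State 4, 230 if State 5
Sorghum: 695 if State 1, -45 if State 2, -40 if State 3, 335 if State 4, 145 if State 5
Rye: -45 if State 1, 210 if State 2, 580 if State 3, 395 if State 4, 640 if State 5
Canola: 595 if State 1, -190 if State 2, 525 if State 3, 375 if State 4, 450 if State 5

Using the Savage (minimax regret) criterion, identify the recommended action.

Corn

Column bests: State 1=695, State 2=485, State 3=605, State 4=625, State 5=640.
Corn regrets: 490, 0, 0, 0, 410 → max 490
Sorghum regrets: 0, 530, 645, 290, 495 → max 645
Rye regrets: 740, 275, 25, 230, 0 → max 740
Canola regrets: 100, 675, 80, 250, 190 → max 675
Smallest max regret = 490 → Corn.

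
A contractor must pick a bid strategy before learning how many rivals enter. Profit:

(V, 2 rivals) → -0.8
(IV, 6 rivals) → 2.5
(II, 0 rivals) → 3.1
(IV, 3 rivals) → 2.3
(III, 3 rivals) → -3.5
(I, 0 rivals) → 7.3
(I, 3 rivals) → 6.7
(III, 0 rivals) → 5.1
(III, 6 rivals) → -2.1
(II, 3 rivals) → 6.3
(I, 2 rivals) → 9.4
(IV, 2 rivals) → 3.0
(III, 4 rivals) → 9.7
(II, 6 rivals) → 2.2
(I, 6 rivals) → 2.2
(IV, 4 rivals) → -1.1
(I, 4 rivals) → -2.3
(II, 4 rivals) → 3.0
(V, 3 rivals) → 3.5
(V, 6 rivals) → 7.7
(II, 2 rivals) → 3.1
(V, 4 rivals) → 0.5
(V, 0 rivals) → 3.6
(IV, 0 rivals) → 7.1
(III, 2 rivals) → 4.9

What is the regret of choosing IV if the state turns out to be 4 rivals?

10.8

Best payoff under 4 rivals is 9.7.
Regret = 9.7 − (-1.1) = 10.8.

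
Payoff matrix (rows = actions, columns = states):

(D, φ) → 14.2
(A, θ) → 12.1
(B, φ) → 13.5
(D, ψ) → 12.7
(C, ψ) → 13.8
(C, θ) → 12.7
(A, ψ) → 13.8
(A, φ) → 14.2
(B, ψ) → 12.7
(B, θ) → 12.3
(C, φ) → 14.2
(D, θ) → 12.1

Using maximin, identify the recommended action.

C

Row minima: A=12.1, B=12.3, C=12.7, D=12.1
Best worst-case = 12.7 → C.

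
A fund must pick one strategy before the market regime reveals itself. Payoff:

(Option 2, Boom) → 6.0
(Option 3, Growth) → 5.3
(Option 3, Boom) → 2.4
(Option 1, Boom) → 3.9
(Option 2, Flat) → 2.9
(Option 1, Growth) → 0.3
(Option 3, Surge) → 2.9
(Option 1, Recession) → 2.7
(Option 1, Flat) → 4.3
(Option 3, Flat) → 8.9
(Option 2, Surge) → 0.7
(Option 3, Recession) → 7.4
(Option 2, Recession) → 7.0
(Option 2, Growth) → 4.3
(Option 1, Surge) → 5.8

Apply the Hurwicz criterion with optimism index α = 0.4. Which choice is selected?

Option 1: 0.4·5.8 + 0.6·0.3 = 2.5
Option 2: 0.4·7.0 + 0.6·0.7 = 3.22
Option 3: 0.4·8.9 + 0.6·2.4 = 5
Highest Hurwicz score = 5 → Option 3.

Option 3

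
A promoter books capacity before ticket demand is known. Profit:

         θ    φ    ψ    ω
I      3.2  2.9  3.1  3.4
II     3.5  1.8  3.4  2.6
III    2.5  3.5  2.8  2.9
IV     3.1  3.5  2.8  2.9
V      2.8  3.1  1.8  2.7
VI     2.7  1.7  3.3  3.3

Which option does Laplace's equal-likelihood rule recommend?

I

Row averages: I=3.15, II=2.825, III=2.925, IV=3.075, V=2.6, VI=2.75
Highest average = 3.15 → I.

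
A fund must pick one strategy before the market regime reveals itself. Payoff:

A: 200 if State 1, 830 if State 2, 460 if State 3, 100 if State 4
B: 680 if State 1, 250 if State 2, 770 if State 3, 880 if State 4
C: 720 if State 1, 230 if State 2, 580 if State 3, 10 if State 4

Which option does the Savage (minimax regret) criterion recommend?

B

Column bests: State 1=720, State 2=830, State 3=770, State 4=880.
A regrets: 520, 0, 310, 780 → max 780
B regrets: 40, 580, 0, 0 → max 580
C regrets: 0, 600, 190, 870 → max 870
Smallest max regret = 580 → B.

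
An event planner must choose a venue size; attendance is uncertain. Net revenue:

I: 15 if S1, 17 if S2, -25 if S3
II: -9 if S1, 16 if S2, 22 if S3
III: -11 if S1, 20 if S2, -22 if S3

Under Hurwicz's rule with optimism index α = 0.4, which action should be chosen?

I: 0.4·17 + 0.6·(-25) = -8.2
II: 0.4·22 + 0.6·(-9) = 3.4
III: 0.4·20 + 0.6·(-22) = -5.2
Highest Hurwicz score = 3.4 → II.

II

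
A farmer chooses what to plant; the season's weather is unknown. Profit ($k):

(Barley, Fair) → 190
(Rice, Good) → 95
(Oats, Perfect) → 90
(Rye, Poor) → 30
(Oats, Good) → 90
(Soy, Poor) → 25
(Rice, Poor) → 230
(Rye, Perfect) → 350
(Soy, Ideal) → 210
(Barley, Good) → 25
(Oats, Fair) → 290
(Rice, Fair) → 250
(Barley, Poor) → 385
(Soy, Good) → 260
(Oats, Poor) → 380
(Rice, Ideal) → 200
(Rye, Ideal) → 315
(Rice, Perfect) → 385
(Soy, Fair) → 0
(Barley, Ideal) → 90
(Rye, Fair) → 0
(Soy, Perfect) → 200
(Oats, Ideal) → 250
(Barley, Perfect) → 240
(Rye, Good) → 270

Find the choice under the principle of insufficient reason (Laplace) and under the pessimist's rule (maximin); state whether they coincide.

Row averages: Rye=193, Soy=139, Rice=232, Oats=220, Barley=186
Highest average = 232 → Rice.
Row minima: Rye=0, Soy=0, Rice=95, Oats=90, Barley=25
Best worst-case = 95 → Rice.

laplace → Rice; maximin → Rice (agree)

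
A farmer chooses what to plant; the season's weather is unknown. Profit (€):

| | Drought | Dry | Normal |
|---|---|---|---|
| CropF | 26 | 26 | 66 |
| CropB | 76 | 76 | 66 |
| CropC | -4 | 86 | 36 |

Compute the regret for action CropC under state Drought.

80

Best payoff under Drought is 76.
Regret = 76 − (-4) = 80.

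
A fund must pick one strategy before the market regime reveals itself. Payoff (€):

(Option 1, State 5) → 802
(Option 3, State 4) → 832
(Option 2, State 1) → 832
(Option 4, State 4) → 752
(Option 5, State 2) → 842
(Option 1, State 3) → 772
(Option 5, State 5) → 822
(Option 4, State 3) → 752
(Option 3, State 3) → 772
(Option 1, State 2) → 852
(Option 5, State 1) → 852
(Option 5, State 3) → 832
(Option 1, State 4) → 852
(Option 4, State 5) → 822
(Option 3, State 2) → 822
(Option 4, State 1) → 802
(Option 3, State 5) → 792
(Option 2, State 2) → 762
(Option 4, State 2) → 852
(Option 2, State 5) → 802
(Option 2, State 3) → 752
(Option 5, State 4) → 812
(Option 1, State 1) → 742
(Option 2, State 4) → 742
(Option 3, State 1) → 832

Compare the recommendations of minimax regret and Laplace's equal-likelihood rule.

Column bests: State 1=852, State 2=852, State 3=832, State 4=852, State 5=822.
Option 1 regrets: 110, 0, 60, 0, 20 → max 110
Option 2 regrets: 20, 90, 80, 110, 20 → max 110
Option 3 regrets: 20, 30, 60, 20, 30 → max 60
Option 4 regrets: 50, 0, 80, 100, 0 → max 100
Option 5 regrets: 0, 10, 0, 40, 0 → max 40
Smallest max regret = 40 → Option 5.
Row averages: Option 1=804, Option 2=778, Option 3=810, Option 4=796, Option 5=832
Highest average = 832 → Option 5.

minimax regret → Option 5; laplace → Option 5 (agree)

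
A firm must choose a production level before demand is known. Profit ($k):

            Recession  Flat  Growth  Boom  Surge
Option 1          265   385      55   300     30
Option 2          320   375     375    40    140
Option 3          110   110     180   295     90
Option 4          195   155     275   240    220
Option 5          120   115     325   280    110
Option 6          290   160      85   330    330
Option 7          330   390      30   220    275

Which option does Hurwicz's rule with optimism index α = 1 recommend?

Option 1: 1·385 + 0·30 = 385
Option 2: 1·375 + 0·40 = 375
Option 3: 1·295 + 0·90 = 295
Option 4: 1·275 + 0·155 = 275
Option 5: 1·325 + 0·110 = 325
Option 6: 1·330 + 0·85 = 330
Option 7: 1·390 + 0·30 = 390
Highest Hurwicz score = 390 → Option 7.

Option 7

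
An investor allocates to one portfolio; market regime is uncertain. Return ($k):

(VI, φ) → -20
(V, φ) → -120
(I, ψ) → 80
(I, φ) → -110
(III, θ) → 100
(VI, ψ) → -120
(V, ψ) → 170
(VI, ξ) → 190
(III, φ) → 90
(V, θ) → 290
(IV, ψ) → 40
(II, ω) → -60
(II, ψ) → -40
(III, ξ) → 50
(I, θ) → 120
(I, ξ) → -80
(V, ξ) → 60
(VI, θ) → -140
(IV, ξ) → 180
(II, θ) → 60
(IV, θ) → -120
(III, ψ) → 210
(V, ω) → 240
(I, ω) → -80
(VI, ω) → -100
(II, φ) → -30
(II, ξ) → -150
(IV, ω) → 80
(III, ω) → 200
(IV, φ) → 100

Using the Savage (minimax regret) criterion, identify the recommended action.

Column bests: θ=290, φ=100, ψ=210, ω=240, ξ=190.
I regrets: 170, 210, 130, 320, 270 → max 320
II regrets: 230, 130, 250, 300, 340 → max 340
III regrets: 190, 10, 0, 40, 140 → max 190
IV regrets: 410, 0, 170, 160, 10 → max 410
V regrets: 0, 220, 40, 0, 130 → max 220
VI regrets: 430, 120, 330, 340, 0 → max 430
Smallest max regret = 190 → III.

III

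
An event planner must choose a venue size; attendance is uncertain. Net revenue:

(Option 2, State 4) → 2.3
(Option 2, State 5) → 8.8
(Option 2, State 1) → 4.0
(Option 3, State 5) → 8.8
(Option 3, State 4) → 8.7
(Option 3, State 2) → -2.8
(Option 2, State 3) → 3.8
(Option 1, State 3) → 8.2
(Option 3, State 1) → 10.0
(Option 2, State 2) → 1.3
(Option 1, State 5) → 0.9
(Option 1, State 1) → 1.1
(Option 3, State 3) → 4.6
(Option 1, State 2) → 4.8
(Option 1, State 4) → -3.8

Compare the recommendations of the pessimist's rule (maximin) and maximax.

Row minima: Option 1=-3.8, Option 2=1.3, Option 3=-2.8
Best worst-case = 1.3 → Option 2.
Row maxima: Option 1=8.2, Option 2=8.8, Option 3=10.0
Best best-case = 10.0 → Option 3.

maximin → Option 2; maximax → Option 3 (disagree)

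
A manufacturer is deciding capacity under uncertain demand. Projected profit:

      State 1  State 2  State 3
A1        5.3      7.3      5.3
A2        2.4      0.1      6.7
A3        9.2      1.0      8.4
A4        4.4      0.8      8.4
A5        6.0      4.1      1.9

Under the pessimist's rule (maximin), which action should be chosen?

A1

Row minima: A1=5.3, A2=0.1, A3=1.0, A4=0.8, A5=1.9
Best worst-case = 5.3 → A1.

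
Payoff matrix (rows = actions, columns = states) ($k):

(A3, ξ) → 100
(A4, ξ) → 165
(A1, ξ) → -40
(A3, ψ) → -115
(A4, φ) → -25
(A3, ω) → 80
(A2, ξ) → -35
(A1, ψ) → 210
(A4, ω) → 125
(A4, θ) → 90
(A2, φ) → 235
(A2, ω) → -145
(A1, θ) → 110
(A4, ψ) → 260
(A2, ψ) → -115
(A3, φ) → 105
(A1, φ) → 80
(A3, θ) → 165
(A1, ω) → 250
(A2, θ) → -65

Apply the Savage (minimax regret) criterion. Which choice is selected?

Column bests: θ=165, φ=235, ψ=260, ω=250, ξ=165.
A1 regrets: 55, 155, 50, 0, 205 → max 205
A2 regrets: 230, 0, 375, 395, 200 → max 395
A3 regrets: 0, 130, 375, 170, 65 → max 375
A4 regrets: 75, 260, 0, 125, 0 → max 260
Smallest max regret = 205 → A1.

A1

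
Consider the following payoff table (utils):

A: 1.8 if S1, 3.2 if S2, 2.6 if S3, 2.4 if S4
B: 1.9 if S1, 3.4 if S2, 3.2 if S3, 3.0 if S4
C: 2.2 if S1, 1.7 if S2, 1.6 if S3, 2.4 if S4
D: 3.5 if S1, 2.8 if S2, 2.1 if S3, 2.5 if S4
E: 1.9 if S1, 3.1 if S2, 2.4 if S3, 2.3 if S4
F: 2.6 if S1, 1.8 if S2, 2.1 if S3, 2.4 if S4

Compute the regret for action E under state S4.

Best payoff under S4 is 3.0.
Regret = 3.0 − 2.3 = 0.7.

0.7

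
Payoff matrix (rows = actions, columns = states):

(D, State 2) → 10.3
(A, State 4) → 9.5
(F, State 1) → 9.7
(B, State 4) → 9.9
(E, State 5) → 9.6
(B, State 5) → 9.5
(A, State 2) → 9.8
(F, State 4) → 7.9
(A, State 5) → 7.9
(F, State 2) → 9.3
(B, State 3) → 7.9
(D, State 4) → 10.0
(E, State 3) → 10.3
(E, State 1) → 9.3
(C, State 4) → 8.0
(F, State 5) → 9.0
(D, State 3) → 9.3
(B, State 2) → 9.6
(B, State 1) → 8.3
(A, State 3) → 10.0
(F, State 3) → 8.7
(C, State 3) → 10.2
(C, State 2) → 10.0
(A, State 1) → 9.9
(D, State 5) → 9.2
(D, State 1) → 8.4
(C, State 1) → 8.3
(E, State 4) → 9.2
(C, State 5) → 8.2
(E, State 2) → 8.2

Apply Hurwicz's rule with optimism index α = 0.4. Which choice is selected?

D

A: 0.4·10.0 + 0.6·7.9 = 8.74
B: 0.4·9.9 + 0.6·7.9 = 8.7
C: 0.4·10.2 + 0.6·8.0 = 8.88
D: 0.4·10.3 + 0.6·8.4 = 9.16
E: 0.4·10.3 + 0.6·8.2 = 9.04
F: 0.4·9.7 + 0.6·7.9 = 8.62
Highest Hurwicz score = 9.16 → D.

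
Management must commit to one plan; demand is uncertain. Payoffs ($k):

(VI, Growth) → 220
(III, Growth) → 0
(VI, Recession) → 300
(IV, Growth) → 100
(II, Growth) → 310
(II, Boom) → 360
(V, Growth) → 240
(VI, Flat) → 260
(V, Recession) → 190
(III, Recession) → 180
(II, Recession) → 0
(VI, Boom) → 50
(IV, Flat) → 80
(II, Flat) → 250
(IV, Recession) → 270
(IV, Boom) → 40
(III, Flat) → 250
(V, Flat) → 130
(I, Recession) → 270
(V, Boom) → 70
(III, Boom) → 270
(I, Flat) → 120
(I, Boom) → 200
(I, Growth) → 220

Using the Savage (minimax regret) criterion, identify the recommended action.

I

Column bests: Recession=300, Flat=260, Growth=310, Boom=360.
I regrets: 30, 140, 90, 160 → max 160
II regrets: 300, 10, 0, 0 → max 300
III regrets: 120, 10, 310, 90 → max 310
IV regrets: 30, 180, 210, 320 → max 320
V regrets: 110, 130, 70, 290 → max 290
VI regrets: 0, 0, 90, 310 → max 310
Smallest max regret = 160 → I.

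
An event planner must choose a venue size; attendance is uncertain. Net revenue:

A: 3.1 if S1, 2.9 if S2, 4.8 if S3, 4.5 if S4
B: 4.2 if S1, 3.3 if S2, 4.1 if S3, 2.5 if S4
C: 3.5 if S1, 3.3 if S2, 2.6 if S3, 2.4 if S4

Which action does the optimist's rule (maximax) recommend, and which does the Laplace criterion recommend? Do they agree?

Row maxima: A=4.8, B=4.2, C=3.5
Best best-case = 4.8 → A.
Row averages: A=3.825, B=3.525, C=2.95
Highest average = 3.825 → A.

maximax → A; laplace → A (agree)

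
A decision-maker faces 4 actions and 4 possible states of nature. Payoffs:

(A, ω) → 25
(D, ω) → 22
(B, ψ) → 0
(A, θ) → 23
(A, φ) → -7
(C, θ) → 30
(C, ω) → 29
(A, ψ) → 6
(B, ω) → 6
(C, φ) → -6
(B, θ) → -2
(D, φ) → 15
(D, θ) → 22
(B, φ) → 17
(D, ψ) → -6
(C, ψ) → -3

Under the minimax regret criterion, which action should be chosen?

Column bests: θ=30, φ=17, ψ=6, ω=29.
A regrets: 7, 24, 0, 4 → max 24
B regrets: 32, 0, 6, 23 → max 32
C regrets: 0, 23, 9, 0 → max 23
D regrets: 8, 2, 12, 7 → max 12
Smallest max regret = 12 → D.

D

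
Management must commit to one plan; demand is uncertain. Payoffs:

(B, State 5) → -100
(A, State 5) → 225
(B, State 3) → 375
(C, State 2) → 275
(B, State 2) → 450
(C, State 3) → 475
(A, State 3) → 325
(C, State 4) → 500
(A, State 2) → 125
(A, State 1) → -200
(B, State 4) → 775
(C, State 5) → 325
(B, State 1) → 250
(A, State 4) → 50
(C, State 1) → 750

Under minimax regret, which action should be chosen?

C

Column bests: State 1=750, State 2=450, State 3=475, State 4=775, State 5=325.
A regrets: 950, 325, 150, 725, 100 → max 950
B regrets: 500, 0, 100, 0, 425 → max 500
C regrets: 0, 175, 0, 275, 0 → max 275
Smallest max regret = 275 → C.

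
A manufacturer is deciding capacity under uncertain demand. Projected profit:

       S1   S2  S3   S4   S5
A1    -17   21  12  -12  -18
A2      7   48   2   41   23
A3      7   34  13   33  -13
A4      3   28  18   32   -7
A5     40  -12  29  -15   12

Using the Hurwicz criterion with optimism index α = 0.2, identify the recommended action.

A2

A1: 0.2·21 + 0.8·(-18) = -10.2
A2: 0.2·48 + 0.8·2 = 11.2
A3: 0.2·34 + 0.8·(-13) = -3.6
A4: 0.2·32 + 0.8·(-7) = 0.8
A5: 0.2·40 + 0.8·(-15) = -4
Highest Hurwicz score = 11.2 → A2.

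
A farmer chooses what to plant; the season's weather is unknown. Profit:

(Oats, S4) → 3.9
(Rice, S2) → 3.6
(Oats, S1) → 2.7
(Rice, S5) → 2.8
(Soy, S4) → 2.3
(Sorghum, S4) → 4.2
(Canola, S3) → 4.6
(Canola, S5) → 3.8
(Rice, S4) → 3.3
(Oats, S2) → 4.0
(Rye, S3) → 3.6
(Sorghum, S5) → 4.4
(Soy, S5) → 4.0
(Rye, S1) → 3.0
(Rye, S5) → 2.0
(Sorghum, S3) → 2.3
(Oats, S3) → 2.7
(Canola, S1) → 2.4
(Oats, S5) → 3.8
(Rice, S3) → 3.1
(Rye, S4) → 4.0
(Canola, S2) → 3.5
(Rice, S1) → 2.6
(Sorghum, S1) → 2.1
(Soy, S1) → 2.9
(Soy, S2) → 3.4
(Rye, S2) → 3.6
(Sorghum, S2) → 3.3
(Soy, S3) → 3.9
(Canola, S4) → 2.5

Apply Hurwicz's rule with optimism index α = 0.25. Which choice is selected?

Oats: 0.25·4.0 + 0.75·2.7 = 3.025
Canola: 0.25·4.6 + 0.75·2.4 = 2.95
Soy: 0.25·4.0 + 0.75·2.3 = 2.725
Rice: 0.25·3.6 + 0.75·2.6 = 2.85
Sorghum: 0.25·4.4 + 0.75·2.1 = 2.675
Rye: 0.25·4.0 + 0.75·2.0 = 2.5
Highest Hurwicz score = 3.025 → Oats.

Oats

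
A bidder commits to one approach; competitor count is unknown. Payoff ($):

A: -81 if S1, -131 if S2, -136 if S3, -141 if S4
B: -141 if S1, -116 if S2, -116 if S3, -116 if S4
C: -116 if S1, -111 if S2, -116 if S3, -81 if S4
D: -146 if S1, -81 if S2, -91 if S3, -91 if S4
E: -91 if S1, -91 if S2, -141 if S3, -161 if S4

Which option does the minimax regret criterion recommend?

Column bests: S1=-81, S2=-81, S3=-91, S4=-81.
A regrets: 0, 50, 45, 60 → max 60
B regrets: 60, 35, 25, 35 → max 60
C regrets: 35, 30, 25, 0 → max 35
D regrets: 65, 0, 0, 10 → max 65
E regrets: 10, 10, 50, 80 → max 80
Smallest max regret = 35 → C.

C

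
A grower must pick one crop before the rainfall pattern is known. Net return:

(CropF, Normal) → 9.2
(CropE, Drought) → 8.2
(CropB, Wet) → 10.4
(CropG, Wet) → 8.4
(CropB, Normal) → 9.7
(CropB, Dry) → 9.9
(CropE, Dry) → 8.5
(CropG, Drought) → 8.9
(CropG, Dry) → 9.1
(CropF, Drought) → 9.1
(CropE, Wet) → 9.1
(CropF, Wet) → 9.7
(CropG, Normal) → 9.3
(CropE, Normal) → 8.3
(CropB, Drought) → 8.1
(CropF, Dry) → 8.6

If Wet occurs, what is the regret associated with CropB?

0.0

Best payoff under Wet is 10.4.
Regret = 10.4 − 10.4 = 0.0.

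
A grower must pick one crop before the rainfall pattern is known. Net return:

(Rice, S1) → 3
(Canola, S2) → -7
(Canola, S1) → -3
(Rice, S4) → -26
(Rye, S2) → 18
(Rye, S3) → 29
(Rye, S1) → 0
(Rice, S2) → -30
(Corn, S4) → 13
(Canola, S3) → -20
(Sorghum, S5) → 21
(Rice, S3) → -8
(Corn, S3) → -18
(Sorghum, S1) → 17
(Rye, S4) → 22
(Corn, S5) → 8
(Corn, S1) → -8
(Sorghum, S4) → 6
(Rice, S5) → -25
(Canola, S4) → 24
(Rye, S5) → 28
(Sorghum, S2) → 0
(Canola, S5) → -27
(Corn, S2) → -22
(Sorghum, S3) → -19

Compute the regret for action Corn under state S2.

40

Best payoff under S2 is 18.
Regret = 18 − (-22) = 40.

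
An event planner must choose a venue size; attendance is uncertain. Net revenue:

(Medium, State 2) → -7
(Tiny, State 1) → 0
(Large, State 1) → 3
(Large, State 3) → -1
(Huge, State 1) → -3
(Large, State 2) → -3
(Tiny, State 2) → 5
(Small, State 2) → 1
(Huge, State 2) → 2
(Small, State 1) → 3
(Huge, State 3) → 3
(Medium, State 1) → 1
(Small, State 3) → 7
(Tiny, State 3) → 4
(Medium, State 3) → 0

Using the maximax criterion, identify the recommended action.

Row maxima: Tiny=5, Small=7, Medium=1, Large=3, Huge=3
Best best-case = 7 → Small.

Small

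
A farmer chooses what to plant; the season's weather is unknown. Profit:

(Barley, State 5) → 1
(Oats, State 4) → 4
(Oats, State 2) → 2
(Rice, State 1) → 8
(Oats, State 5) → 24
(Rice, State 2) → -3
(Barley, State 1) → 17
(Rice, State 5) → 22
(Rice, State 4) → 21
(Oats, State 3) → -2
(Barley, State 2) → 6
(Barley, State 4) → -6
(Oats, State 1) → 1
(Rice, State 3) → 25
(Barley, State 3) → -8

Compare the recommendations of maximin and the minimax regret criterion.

Row minima: Oats=-2, Barley=-8, Rice=-3
Best worst-case = -2 → Oats.
Column bests: State 1=17, State 2=6, State 3=25, State 4=21, State 5=24.
Oats regrets: 16, 4, 27, 17, 0 → max 27
Barley regrets: 0, 0, 33, 27, 23 → max 33
Rice regrets: 9, 9, 0, 0, 2 → max 9
Smallest max regret = 9 → Rice.

maximin → Oats; minimax regret → Rice (disagree)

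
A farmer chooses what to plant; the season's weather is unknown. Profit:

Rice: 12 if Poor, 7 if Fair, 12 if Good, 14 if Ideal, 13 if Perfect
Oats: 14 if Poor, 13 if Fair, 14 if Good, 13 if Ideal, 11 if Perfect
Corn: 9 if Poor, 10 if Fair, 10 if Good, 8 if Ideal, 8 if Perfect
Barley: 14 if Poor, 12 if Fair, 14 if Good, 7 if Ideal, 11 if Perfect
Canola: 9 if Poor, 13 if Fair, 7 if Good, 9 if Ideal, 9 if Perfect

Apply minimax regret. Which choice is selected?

Column bests: Poor=14, Fair=13, Good=14, Ideal=14, Perfect=13.
Rice regrets: 2, 6, 2, 0, 0 → max 6
Oats regrets: 0, 0, 0, 1, 2 → max 2
Corn regrets: 5, 3, 4, 6, 5 → max 6
Barley regrets: 0, 1, 0, 7, 2 → max 7
Canola regrets: 5, 0, 7, 5, 4 → max 7
Smallest max regret = 2 → Oats.

Oats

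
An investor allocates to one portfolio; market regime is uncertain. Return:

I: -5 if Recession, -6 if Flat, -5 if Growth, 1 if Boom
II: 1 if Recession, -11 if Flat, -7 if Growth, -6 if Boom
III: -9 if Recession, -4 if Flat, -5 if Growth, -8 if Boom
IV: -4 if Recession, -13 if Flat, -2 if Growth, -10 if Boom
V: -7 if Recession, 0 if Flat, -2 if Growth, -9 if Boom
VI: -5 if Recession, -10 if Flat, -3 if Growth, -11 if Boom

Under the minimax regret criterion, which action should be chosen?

Column bests: Recession=1, Flat=0, Growth=-2, Boom=1.
I regrets: 6, 6, 3, 0 → max 6
II regrets: 0, 11, 5, 7 → max 11
III regrets: 10, 4, 3, 9 → max 10
IV regrets: 5, 13, 0, 11 → max 13
V regrets: 8, 0, 0, 10 → max 10
VI regrets: 6, 10, 1, 12 → max 12
Smallest max regret = 6 → I.

I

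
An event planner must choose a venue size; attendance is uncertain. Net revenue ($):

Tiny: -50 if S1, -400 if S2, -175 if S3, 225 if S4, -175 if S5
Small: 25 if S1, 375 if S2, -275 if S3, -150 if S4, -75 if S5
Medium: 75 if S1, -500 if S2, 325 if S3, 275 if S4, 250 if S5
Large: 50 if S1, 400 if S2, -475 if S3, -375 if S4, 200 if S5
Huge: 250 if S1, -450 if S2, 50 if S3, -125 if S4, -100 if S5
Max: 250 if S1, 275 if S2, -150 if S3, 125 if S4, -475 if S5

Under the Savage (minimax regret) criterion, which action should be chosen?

Column bests: S1=250, S2=400, S3=325, S4=275, S5=250.
Tiny regrets: 300, 800, 500, 50, 425 → max 800
Small regrets: 225, 25, 600, 425, 325 → max 600
Medium regrets: 175, 900, 0, 0, 0 → max 900
Large regrets: 200, 0, 800, 650, 50 → max 800
Huge regrets: 0, 850, 275, 400, 350 → max 850
Max regrets: 0, 125, 475, 150, 725 → max 725
Smallest max regret = 600 → Small.

Small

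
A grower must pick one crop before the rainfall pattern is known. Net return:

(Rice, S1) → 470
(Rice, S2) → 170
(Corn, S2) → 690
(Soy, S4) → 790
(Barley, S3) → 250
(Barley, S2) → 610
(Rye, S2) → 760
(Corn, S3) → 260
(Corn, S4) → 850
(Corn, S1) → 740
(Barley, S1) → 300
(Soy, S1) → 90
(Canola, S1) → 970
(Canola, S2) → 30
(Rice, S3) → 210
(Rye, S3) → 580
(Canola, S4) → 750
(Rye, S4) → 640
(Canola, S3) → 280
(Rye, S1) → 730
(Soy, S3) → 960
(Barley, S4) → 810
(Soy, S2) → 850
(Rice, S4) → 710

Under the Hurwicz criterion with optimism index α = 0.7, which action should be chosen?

Barley: 0.7·810 + 0.3·250 = 642
Soy: 0.7·960 + 0.3·90 = 699
Corn: 0.7·850 + 0.3·260 = 673
Canola: 0.7·970 + 0.3·30 = 688
Rye: 0.7·760 + 0.3·580 = 706
Rice: 0.7·710 + 0.3·170 = 548
Highest Hurwicz score = 706 → Rye.

Rye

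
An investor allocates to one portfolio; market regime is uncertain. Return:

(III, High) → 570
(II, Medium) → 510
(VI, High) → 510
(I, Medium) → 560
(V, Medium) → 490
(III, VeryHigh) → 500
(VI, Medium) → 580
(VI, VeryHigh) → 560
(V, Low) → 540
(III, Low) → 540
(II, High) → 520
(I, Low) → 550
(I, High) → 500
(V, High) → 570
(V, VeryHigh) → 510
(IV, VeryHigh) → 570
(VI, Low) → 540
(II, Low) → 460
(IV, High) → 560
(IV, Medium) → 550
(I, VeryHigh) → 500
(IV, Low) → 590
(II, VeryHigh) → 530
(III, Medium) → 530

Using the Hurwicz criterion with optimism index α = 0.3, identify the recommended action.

I: 0.3·560 + 0.7·500 = 518
II: 0.3·530 + 0.7·460 = 481
III: 0.3·570 + 0.7·500 = 521
IV: 0.3·590 + 0.7·550 = 562
V: 0.3·570 + 0.7·490 = 514
VI: 0.3·580 + 0.7·510 = 531
Highest Hurwicz score = 562 → IV.

IV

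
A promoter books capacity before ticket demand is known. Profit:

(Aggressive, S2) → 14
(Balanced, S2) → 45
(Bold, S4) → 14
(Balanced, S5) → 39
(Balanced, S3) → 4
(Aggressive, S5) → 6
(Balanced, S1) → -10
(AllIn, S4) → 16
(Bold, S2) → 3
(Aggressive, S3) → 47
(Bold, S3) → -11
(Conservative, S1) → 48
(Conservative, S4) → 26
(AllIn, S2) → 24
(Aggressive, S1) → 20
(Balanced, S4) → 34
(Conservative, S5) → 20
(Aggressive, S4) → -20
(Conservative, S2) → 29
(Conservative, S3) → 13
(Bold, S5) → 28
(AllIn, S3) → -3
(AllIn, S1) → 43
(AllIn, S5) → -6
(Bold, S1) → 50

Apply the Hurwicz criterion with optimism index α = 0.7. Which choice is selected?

Conservative: 0.7·48 + 0.3·13 = 37.5
Balanced: 0.7·45 + 0.3·(-10) = 28.5
Aggressive: 0.7·47 + 0.3·(-20) = 26.9
Bold: 0.7·50 + 0.3·(-11) = 31.7
AllIn: 0.7·43 + 0.3·(-6) = 28.3
Highest Hurwicz score = 37.5 → Conservative.

Conservative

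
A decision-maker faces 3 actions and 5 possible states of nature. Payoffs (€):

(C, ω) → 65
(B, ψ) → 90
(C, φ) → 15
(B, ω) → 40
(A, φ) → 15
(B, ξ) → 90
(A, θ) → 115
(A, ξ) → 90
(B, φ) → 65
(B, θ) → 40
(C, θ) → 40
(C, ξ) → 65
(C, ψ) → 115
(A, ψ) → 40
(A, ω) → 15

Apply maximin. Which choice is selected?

Row minima: A=15, B=40, C=15
Best worst-case = 40 → B.

B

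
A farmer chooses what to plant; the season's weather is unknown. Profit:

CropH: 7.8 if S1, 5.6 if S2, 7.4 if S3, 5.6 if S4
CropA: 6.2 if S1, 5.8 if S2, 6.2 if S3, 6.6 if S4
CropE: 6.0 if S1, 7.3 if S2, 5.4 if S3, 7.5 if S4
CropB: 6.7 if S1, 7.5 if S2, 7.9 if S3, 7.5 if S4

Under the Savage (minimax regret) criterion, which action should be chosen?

CropB

Column bests: S1=7.8, S2=7.5, S3=7.9, S4=7.5.
CropH regrets: 0.0, 1.9, 0.5, 1.9 → max 1.9
CropA regrets: 1.6, 1.7, 1.7, 0.9 → max 1.7
CropE regrets: 1.8, 0.2, 2.5, 0.0 → max 2.5
CropB regrets: 1.1, 0.0, 0.0, 0.0 → max 1.1
Smallest max regret = 1.1 → CropB.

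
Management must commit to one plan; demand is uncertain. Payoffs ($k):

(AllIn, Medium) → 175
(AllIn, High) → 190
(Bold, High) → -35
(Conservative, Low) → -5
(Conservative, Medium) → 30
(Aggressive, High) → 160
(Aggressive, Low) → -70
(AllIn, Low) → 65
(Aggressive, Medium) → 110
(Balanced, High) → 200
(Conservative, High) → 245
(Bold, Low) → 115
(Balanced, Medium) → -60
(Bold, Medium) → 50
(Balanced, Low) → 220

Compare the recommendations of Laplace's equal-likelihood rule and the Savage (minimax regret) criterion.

Row averages: Conservative=90, Balanced=120, Aggressive=200/3, Bold=130/3, AllIn=430/3
Highest average = 430/3 → AllIn.
Column bests: Low=220, Medium=175, High=245.
Conservative regrets: 225, 145, 0 → max 225
Balanced regrets: 0, 235, 45 → max 235
Aggressive regrets: 290, 65, 85 → max 290
Bold regrets: 105, 125, 280 → max 280
AllIn regrets: 155, 0, 55 → max 155
Smallest max regret = 155 → AllIn.

laplace → AllIn; minimax regret → AllIn (agree)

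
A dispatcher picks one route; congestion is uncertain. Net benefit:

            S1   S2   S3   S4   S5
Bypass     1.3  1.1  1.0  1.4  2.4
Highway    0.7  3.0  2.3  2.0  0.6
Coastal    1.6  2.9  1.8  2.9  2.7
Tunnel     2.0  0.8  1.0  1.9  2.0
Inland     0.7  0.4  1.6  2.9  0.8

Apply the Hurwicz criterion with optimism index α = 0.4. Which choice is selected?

Bypass: 0.4·2.4 + 0.6·1.0 = 1.56
Highway: 0.4·3.0 + 0.6·0.6 = 1.56
Coastal: 0.4·2.9 + 0.6·1.6 = 2.12
Tunnel: 0.4·2.0 + 0.6·0.8 = 1.28
Inland: 0.4·2.9 + 0.6·0.4 = 1.4
Highest Hurwicz score = 2.12 → Coastal.

Coastal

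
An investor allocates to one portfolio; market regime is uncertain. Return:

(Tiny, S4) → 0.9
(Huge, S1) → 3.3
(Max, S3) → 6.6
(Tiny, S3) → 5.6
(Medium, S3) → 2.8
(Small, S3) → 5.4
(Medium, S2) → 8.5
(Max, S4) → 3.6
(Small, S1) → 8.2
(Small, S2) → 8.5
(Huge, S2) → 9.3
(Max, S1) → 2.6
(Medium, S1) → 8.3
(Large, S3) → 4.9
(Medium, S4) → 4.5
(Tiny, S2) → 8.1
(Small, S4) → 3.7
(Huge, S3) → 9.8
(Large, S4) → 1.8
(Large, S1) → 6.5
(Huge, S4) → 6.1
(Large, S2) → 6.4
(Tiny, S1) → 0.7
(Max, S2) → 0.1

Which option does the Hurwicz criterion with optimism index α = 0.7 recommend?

Huge

Tiny: 0.7·8.1 + 0.3·0.7 = 5.88
Small: 0.7·8.5 + 0.3·3.7 = 7.06
Medium: 0.7·8.5 + 0.3·2.8 = 6.79
Large: 0.7·6.5 + 0.3·1.8 = 5.09
Huge: 0.7·9.8 + 0.3·3.3 = 7.85
Max: 0.7·6.6 + 0.3·0.1 = 4.65
Highest Hurwicz score = 7.85 → Huge.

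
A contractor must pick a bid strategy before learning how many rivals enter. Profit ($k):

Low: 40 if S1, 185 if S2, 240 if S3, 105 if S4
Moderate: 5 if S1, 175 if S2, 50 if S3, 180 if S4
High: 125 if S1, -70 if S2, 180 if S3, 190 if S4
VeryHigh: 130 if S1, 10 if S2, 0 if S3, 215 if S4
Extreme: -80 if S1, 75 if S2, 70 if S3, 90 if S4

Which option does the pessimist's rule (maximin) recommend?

Low

Row minima: Low=40, Moderate=5, High=-70, VeryHigh=0, Extreme=-80
Best worst-case = 40 → Low.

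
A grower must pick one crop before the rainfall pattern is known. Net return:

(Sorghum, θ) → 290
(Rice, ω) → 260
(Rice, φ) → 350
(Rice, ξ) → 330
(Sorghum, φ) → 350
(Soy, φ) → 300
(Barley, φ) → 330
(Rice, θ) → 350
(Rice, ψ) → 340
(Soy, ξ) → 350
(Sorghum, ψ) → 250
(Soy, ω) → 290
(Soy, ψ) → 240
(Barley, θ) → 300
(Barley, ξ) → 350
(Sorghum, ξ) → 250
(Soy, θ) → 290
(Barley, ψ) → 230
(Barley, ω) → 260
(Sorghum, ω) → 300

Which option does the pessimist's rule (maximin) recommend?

Row minima: Rice=260, Sorghum=250, Soy=240, Barley=230
Best worst-case = 260 → Rice.

Rice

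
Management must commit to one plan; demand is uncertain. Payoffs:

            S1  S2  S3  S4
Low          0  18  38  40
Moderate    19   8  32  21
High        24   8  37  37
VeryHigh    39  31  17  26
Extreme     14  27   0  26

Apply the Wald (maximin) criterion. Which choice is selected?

VeryHigh

Row minima: Low=0, Moderate=8, High=8, VeryHigh=17, Extreme=0
Best worst-case = 17 → VeryHigh.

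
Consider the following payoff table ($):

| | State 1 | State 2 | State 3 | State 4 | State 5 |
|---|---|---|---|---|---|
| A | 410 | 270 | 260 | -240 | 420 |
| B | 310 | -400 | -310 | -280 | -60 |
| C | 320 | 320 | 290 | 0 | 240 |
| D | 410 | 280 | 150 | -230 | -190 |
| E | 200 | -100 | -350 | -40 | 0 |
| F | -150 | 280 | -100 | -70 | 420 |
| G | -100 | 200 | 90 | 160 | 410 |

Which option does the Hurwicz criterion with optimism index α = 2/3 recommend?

A: 2/3·420 + 1/3·(-240) = 200
B: 2/3·310 + 1/3·(-400) = 220/3
C: 2/3·320 + 1/3·0 = 640/3
D: 2/3·410 + 1/3·(-230) = 590/3
E: 2/3·200 + 1/3·(-350) = 50/3
F: 2/3·420 + 1/3·(-150) = 230
G: 2/3·410 + 1/3·(-100) = 240
Highest Hurwicz score = 240 → G.

G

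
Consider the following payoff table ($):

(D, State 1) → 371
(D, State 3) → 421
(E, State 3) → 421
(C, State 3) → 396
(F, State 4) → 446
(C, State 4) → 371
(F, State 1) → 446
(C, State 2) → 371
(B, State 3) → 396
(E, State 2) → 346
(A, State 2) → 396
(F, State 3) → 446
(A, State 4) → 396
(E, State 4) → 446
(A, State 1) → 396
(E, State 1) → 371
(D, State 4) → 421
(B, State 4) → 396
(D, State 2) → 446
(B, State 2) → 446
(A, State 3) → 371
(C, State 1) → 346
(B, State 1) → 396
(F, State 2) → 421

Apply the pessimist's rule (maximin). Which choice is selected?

Row minima: A=371, B=396, C=346, D=371, E=346, F=421
Best worst-case = 421 → F.

F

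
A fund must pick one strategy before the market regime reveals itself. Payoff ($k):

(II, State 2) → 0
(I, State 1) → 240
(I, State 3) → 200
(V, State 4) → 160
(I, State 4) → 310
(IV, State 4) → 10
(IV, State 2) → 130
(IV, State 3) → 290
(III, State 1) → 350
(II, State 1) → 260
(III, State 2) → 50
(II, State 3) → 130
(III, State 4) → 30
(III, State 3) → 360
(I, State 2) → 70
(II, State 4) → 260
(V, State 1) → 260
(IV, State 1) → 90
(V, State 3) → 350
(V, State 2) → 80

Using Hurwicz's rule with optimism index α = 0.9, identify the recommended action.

I: 0.9·310 + 0.1·70 = 286
II: 0.9·260 + 0.1·0 = 234
III: 0.9·360 + 0.1·30 = 327
IV: 0.9·290 + 0.1·10 = 262
V: 0.9·350 + 0.1·80 = 323
Highest Hurwicz score = 327 → III.

III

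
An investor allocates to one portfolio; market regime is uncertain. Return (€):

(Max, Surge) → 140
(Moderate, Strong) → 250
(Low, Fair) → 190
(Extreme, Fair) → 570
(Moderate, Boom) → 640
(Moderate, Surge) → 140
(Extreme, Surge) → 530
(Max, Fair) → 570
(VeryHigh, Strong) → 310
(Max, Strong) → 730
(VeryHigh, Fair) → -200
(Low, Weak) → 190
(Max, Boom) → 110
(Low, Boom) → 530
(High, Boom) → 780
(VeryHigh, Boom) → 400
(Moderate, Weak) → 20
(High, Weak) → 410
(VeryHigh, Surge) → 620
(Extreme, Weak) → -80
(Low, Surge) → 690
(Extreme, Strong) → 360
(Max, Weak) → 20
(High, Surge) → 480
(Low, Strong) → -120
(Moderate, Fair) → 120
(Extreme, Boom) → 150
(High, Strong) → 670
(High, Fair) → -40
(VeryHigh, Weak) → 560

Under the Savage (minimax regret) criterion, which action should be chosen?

Moderate

Column bests: Weak=560, Fair=570, Strong=730, Boom=780, Surge=690.
Low regrets: 370, 380, 850, 250, 0 → max 850
Moderate regrets: 540, 450, 480, 140, 550 → max 550
High regrets: 150, 610, 60, 0, 210 → max 610
VeryHigh regrets: 0, 770, 420, 380, 70 → max 770
Extreme regrets: 640, 0, 370, 630, 160 → max 640
Max regrets: 540, 0, 0, 670, 550 → max 670
Smallest max regret = 550 → Moderate.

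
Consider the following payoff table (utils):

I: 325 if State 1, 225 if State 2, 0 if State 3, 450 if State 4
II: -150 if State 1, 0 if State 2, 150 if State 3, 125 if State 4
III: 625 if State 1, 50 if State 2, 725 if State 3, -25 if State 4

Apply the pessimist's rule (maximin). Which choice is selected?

I

Row minima: I=0, II=-150, III=-25
Best worst-case = 0 → I.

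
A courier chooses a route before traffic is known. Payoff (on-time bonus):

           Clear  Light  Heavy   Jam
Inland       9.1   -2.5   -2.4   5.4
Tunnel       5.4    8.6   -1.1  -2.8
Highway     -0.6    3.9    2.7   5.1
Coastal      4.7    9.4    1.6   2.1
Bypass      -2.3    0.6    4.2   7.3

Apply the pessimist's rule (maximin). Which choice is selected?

Coastal

Row minima: Inland=-2.5, Tunnel=-2.8, Highway=-0.6, Coastal=1.6, Bypass=-2.3
Best worst-case = 1.6 → Coastal.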